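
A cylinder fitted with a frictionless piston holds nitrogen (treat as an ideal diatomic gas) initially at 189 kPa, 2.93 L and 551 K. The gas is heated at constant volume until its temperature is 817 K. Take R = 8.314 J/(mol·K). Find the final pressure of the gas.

280 kPa

Isochoric: V stays 2.93 L; P/T = const ⇒ T₂ = 817 K, P₂ = 280 kPa.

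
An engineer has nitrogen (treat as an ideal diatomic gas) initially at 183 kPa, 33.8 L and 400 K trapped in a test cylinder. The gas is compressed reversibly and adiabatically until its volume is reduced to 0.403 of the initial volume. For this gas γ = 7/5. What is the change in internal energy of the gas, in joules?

6780 J

n = P₁V₁/(RT₁) = 183×33.8/(8.314×400) = 1.86 mol.
Adiabatic: TV^(γ−1) = const ⇒ T₂ = 400×(2.48)^0.400 = 575 K; PV^γ = const ⇒ P₂ = 653 kPa.
For an ideal gas ΔU = nCvΔT with Cv = (5/2)R = 20.8 J/(mol·K).
ΔU = 1.86×20.8×(575−400) = 6780 J.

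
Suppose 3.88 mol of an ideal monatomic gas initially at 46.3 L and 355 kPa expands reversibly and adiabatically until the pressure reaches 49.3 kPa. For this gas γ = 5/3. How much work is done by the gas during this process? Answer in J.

13500 J

T₁ = P₁V₁/(nR) = 355×46.3/(3.88×8.314) = 510 K.
Adiabatic: T₂/T₁ = (P₂/P₁)^((γ−1)/γ) ⇒ T₂ = 510×(0.139)^0.400 = 231 K; V₂ = 151 L.
ΔU = nCvΔT = 3.88×12.5×(231−510) = -13500 J.
Q = 0 for an adiabatic process, so W = −ΔU = 13500 J.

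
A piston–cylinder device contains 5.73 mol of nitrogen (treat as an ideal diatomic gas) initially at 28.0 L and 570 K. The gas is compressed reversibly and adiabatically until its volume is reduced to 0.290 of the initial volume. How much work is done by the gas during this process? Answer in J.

P₁ = nRT₁/V₁ = 5.73×8.314×570/28.0 = 970 kPa.
Adiabatic: TV^(γ−1) = const ⇒ T₂ = 570×(3.45)^0.400 = 935 K; PV^γ = const ⇒ P₂ = 5490 kPa.
ΔU = nCvΔT = 5.73×20.8×(935−570) = 43500 J.
Q = 0 for an adiabatic process, so W = −ΔU = -43500 J.

-43500 J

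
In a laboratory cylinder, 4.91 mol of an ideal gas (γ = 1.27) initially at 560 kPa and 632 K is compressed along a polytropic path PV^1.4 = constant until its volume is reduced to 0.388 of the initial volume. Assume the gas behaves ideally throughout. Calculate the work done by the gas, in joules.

-29700 J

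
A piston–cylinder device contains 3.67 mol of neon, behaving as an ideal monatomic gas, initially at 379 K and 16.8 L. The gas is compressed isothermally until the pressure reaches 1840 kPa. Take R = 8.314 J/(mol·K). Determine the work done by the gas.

P₁ = nRT₁/V₁ = 3.67×8.314×379/16.8 = 688 kPa.
Isothermal: T stays 379 K; PV = const ⇒ V₂ = 6.28 L, P₂ = 1840 kPa.
W = nRT ln(V₂/V₁) = 3.67×8.314×379×ln(0.374) = -11400 J.

-11400 J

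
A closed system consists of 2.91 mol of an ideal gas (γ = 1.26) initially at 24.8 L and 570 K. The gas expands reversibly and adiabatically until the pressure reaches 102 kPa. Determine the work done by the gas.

P₁ = nRT₁/V₁ = 2.91×8.314×570/24.8 = 556 kPa.
Adiabatic: T₂/T₁ = (P₂/P₁)^((γ−1)/γ) ⇒ T₂ = 570×(0.183)^0.206 = 402 K; V₂ = 95.3 L.
ΔU = nCvΔT = 2.91×32.0×(402−570) = -15700 J.
Q = 0 for an adiabatic process, so W = −ΔU = 15700 J.

15700 J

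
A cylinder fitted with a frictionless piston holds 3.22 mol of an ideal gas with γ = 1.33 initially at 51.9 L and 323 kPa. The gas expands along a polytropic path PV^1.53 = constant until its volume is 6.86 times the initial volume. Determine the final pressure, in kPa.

17.0 kPa

T₁ = P₁V₁/(nR) = 323×51.9/(3.22×8.314) = 626 K.
Polytropic n=1.53: T₂ = T₁(V₁/V₂)^(n−1) = 626×(0.146)^0.53 = 226 K; P₂ = P₁(V₁/V₂)^n = 17.0 kPa.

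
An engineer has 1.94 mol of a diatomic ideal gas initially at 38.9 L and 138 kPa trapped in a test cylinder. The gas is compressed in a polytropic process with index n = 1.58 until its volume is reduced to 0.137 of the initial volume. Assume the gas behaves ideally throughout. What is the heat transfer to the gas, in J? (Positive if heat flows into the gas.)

9030 J

T₁ = P₁V₁/(nR) = 138×38.9/(1.94×8.314) = 333 K.
Polytropic n=1.58: T₂ = T₁(V₁/V₂)^(n−1) = 333×(7.30)^0.58 = 1050 K; P₂ = P₁(V₁/V₂)^n = 3190 kPa.
W = (P₁V₁−P₂V₂)/(n−1) = (138×38.9−3190×5.33)/0.58 = -20100 J.
ΔU = nCvΔT = 1.94×20.8×(1050−333) = 29100 J.
Q = ΔU + W = 9030 J.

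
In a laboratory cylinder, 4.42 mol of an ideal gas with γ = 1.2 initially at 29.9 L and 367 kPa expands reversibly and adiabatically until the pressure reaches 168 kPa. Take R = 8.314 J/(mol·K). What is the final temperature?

262 K

T₁ = P₁V₁/(nR) = 367×29.9/(4.42×8.314) = 299 K.
Adiabatic: T₂/T₁ = (P₂/P₁)^((γ−1)/γ) ⇒ T₂ = 299×(0.458)^0.167 = 262 K; V₂ = 57.3 L.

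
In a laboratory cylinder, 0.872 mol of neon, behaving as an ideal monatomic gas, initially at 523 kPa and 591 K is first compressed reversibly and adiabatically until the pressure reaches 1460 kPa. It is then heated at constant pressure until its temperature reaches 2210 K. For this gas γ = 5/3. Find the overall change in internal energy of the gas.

V₁ = nRT₁/P₁ = 0.872×8.314×591/523 = 8.19 L.
Step 1 — Adiabatic: T₂/T₁ = (P₂/P₁)^((γ−1)/γ) ⇒ T₂ = 591×(2.79)^0.400 = 891 K; V₂ = 4.42 L.
ΔU = nCvΔT = 0.872×12.5×(891−591) = 3260 J.
Q = 0 for an adiabatic process, so W = −ΔU = -3260 J.
State after step 1: P = 1460 kPa, V = 4.42 L, T = 891 K.
Step 2 — Isobaric: P stays 1460 kPa; V/T = const ⇒ T₂ = 2210 K, V₂ = 11.0 L.
W = PΔV = 1460×(11.0−4.42) kPa·L = 9560 J.
ΔU = nCvΔT = 0.872×12.5×(2210−891) = 14300 J.
Q = ΔU + W = nCpΔT = 23900 J.
Net over both steps: W = 6300 J, Q = 23900 J, ΔU = 17600 J.

17600 J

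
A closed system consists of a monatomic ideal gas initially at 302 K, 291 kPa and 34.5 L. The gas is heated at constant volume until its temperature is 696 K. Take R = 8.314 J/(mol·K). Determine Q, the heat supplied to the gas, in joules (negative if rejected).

19600 J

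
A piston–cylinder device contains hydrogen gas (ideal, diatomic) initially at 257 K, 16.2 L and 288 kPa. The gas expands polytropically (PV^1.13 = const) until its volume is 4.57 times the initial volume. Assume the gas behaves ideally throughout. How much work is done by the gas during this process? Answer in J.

6430 J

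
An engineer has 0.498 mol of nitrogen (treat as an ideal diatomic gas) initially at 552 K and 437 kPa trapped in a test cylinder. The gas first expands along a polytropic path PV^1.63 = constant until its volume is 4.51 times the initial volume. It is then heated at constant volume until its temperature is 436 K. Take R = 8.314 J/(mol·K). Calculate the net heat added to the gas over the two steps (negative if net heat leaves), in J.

V₁ = nRT₁/P₁ = 0.498×8.314×552/437 = 5.23 L.
Step 1 — Polytropic n=1.63: T₂ = T₁(V₁/V₂)^(n−1) = 552×(0.222)^0.63 = 214 K; P₂ = P₁(V₁/V₂)^n = 37.5 kPa.
W = (P₁V₁−P₂V₂)/(n−1) = (437×5.23−37.5×23.6)/0.63 = 2220 J.
ΔU = nCvΔT = 0.498×20.8×(214−552) = -3500 J.
Q = ΔU + W = -1280 J.
State after step 1: P = 37.5 kPa, V = 23.6 L, T = 214 K.
Step 2 — Isochoric: V stays 23.6 L; P/T = const ⇒ T₂ = 436 K, P₂ = 76.5 kPa.
W = 0 (no volume change).
ΔU = nCvΔT = 0.498×20.8×(436−214) = 2300 J.
Q = ΔU = 2300 J.
Net over both steps: W = 2220 J, Q = 1020 J, ΔU = -1200 J.

1020 J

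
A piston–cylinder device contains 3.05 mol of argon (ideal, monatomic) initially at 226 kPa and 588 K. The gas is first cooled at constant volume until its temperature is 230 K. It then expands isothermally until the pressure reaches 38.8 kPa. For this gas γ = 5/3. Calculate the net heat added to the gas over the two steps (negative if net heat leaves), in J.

V₁ = nRT₁/P₁ = 3.05×8.314×588/226 = 66.0 L.
Step 1 — Isochoric: V stays 66.0 L; P/T = const ⇒ T₂ = 230 K, P₂ = 88.4 kPa.
W = 0 (no volume change).
ΔU = nCvΔT = 3.05×12.5×(230−588) = -13600 J.
Q = ΔU = -13600 J.
State after step 1: P = 88.4 kPa, V = 66.0 L, T = 230 K.
Step 2 — Isothermal: T stays 230 K; PV = const ⇒ V₂ = 150 L, P₂ = 38.8 kPa.
ΔU = 0 (ideal gas, T constant).
W = nRT ln(V₂/V₁) = 3.05×8.314×230×ln(2.28) = 4800 J.
Q = ΔU + W = 4800 J.
Net over both steps: W = 4800 J, Q = -8810 J, ΔU = -13600 J.

-8810 J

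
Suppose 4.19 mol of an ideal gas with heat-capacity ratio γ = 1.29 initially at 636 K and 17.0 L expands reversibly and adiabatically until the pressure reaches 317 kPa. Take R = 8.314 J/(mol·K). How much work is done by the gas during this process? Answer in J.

20800 J

P₁ = nRT₁/V₁ = 4.19×8.314×636/17.0 = 1300 kPa.
Adiabatic: T₂/T₁ = (P₂/P₁)^((γ−1)/γ) ⇒ T₂ = 636×(0.243)^0.225 = 463 K; V₂ = 50.9 L.
ΔU = nCvΔT = 4.19×28.7×(463−636) = -20800 J.
Q = 0 for an adiabatic process, so W = −ΔU = 20800 J.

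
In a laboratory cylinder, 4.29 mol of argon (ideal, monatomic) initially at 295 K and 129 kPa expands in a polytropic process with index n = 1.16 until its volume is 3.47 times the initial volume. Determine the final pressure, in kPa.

30.5 kPa

V₁ = nRT₁/P₁ = 4.29×8.314×295/129 = 81.6 L.
Polytropic n=1.16: T₂ = T₁(V₁/V₂)^(n−1) = 295×(0.288)^0.16 = 242 K; P₂ = P₁(V₁/V₂)^n = 30.5 kPa.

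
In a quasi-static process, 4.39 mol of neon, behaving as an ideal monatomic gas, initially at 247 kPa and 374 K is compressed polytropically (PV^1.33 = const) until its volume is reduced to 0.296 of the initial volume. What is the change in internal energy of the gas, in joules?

V₁ = nRT₁/P₁ = 4.39×8.314×374/247 = 55.3 L.
Polytropic n=1.33: T₂ = T₁(V₁/V₂)^(n−1) = 374×(3.38)^0.33 = 559 K; P₂ = P₁(V₁/V₂)^n = 1250 kPa.
For an ideal gas ΔU = nCvΔT with Cv = (3/2)R = 12.5 J/(mol·K).
ΔU = 4.39×12.5×(559−374) = 10100 J.

10100 J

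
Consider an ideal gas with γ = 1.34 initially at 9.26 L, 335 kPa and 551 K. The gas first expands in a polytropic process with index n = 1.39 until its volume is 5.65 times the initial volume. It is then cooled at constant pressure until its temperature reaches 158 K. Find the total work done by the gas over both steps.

3220 J

n = P₁V₁/(RT₁) = 335×9.26/(8.314×551) = 0.677 mol.
Step 1 — Polytropic n=1.39: T₂ = T₁(V₁/V₂)^(n−1) = 551×(0.177)^0.39 = 280 K; P₂ = P₁(V₁/V₂)^n = 30.2 kPa.
W = (P₁V₁−P₂V₂)/(n−1) = (335×9.26−30.2×52.3)/0.39 = 3910 J.
ΔU = nCvΔT = 0.677×24.5×(280−551) = -4480 J.
Q = ΔU + W = -574 J.
State after step 1: P = 30.2 kPa, V = 52.3 L, T = 280 K.
Step 2 — Isobaric: P stays 30.2 kPa; V/T = const ⇒ T₂ = 158 K, V₂ = 29.5 L.
W = PΔV = 30.2×(29.5−52.3) kPa·L = -689 J.
ΔU = nCvΔT = 0.677×24.5×(158−280) = -2030 J.
Q = ΔU + W = nCpΔT = -2720 J.
Net over both steps: W = 3220 J, Q = -3290 J, ΔU = -6510 J.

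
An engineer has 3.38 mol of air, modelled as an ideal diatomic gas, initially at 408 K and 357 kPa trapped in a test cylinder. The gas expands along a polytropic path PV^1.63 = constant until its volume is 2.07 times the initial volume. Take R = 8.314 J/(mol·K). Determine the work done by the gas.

V₁ = nRT₁/P₁ = 3.38×8.314×408/357 = 32.1 L.
Polytropic n=1.63: T₂ = T₁(V₁/V₂)^(n−1) = 408×(0.483)^0.63 = 258 K; P₂ = P₁(V₁/V₂)^n = 109 kPa.
W = (P₁V₁−P₂V₂)/(n−1) = (357×32.1−109×66.5)/0.63 = 6690 J.

6690 J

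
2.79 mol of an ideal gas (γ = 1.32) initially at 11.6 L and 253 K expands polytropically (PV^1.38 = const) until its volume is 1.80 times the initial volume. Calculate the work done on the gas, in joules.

P₁ = nRT₁/V₁ = 2.79×8.314×253/11.6 = 506 kPa.
Polytropic n=1.38: T₂ = T₁(V₁/V₂)^(n−1) = 253×(0.556)^0.38 = 202 K; P₂ = P₁(V₁/V₂)^n = 225 kPa.
W = (P₁V₁−P₂V₂)/(n−1) = (506×11.6−225×20.9)/0.38 = 3090 J.
Work done on the gas = −W_by = -3090 J.

-3090 J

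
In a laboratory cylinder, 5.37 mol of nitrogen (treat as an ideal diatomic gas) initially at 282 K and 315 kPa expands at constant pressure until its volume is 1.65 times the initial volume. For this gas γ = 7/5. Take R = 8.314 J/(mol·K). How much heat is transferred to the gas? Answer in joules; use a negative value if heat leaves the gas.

28600 J

V₁ = nRT₁/P₁ = 5.37×8.314×282/315 = 40.0 L.
Isobaric: P stays 315 kPa; V/T = const ⇒ T₂ = 465 K, V₂ = 65.9 L.
W = PΔV = 315×(65.9−40.0) kPa·L = 8180 J.
ΔU = nCvΔT = 5.37×20.8×(465−282) = 20500 J.
Q = ΔU + W = nCpΔT = 28600 J.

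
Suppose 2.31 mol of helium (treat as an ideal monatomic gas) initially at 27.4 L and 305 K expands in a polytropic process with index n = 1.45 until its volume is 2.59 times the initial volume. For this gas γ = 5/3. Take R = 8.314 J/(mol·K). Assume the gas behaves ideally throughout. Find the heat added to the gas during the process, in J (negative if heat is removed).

1470 J

P₁ = nRT₁/V₁ = 2.31×8.314×305/27.4 = 214 kPa.
Polytropic n=1.45: T₂ = T₁(V₁/V₂)^(n−1) = 305×(0.386)^0.45 = 199 K; P₂ = P₁(V₁/V₂)^n = 53.8 kPa.
W = (P₁V₁−P₂V₂)/(n−1) = (214×27.4−53.8×71.0)/0.45 = 4530 J.
ΔU = nCvΔT = 2.31×12.5×(199−305) = -3060 J.
Q = ΔU + W = 1470 J.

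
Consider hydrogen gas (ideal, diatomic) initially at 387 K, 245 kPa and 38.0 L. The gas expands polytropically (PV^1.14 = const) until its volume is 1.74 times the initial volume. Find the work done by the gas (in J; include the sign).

4960 J

n = P₁V₁/(RT₁) = 245×38.0/(8.314×387) = 2.89 mol.
Polytropic n=1.14: T₂ = T₁(V₁/V₂)^(n−1) = 387×(0.575)^0.14 = 358 K; P₂ = P₁(V₁/V₂)^n = 130 kPa.
W = (P₁V₁−P₂V₂)/(n−1) = (245×38.0−130×66.1)/0.14 = 4960 J.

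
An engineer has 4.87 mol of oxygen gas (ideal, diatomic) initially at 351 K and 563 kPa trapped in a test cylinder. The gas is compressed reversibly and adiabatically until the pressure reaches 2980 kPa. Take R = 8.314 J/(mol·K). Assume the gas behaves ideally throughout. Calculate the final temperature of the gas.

V₁ = nRT₁/P₁ = 4.87×8.314×351/563 = 25.2 L.
Adiabatic: T₂/T₁ = (P₂/P₁)^((γ−1)/γ) ⇒ T₂ = 351×(5.29)^0.286 = 565 K; V₂ = 7.68 L.

565 K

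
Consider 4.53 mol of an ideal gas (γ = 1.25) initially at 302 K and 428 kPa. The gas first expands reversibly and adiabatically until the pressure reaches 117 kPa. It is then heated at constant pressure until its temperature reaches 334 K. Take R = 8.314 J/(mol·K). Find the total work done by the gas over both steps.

V₁ = nRT₁/P₁ = 4.53×8.314×302/428 = 26.6 L.
Step 1 — Adiabatic: T₂/T₁ = (P₂/P₁)^((γ−1)/γ) ⇒ T₂ = 302×(0.273)^0.200 = 233 K; V₂ = 75.0 L.
ΔU = nCvΔT = 4.53×33.3×(233−302) = -10400 J.
Q = 0 for an adiabatic process, so W = −ΔU = 10400 J.
State after step 1: P = 117 kPa, V = 75.0 L, T = 233 K.
Step 2 — Isobaric: P stays 117 kPa; V/T = const ⇒ T₂ = 334 K, V₂ = 108 L.
W = PΔV = 117×(108−75.0) kPa·L = 3800 J.
ΔU = nCvΔT = 4.53×33.3×(334−233) = 15200 J.
Q = ΔU + W = nCpΔT = 19000 J.
Net over both steps: W = 14200 J, Q = 19000 J, ΔU = 4820 J.

14200 J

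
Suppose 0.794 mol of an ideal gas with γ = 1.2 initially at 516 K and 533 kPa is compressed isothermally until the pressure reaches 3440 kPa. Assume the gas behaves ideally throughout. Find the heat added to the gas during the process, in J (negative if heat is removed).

-6350 J

V₁ = nRT₁/P₁ = 0.794×8.314×516/533 = 6.39 L.
Isothermal: T stays 516 K; PV = const ⇒ V₂ = 0.990 L, P₂ = 3440 kPa.
ΔU = 0 (ideal gas, T constant).
W = nRT ln(V₂/V₁) = 0.794×8.314×516×ln(0.155) = -6350 J.
Q = ΔU + W = -6350 J.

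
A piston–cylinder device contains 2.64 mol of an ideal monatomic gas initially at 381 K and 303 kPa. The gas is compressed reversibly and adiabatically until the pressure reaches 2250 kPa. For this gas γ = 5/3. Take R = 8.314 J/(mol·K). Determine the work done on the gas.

V₁ = nRT₁/P₁ = 2.64×8.314×381/303 = 27.6 L.
Adiabatic: T₂/T₁ = (P₂/P₁)^((γ−1)/γ) ⇒ T₂ = 381×(7.43)^0.400 = 850 K; V₂ = 8.29 L.
ΔU = nCvΔT = 2.64×12.5×(850−381) = 15400 J.
Q = 0 for an adiabatic process, so W = −ΔU = -15400 J.
Work done on the gas = −W_by = 15400 J.

15400 J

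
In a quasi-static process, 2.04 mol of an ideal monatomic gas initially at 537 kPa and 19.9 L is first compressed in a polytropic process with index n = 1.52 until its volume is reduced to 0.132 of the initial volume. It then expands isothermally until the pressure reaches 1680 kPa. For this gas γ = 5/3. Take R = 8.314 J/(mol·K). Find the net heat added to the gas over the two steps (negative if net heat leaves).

T₁ = P₁V₁/(nR) = 537×19.9/(2.04×8.314) = 630 K.
Step 1 — Polytropic n=1.52: T₂ = T₁(V₁/V₂)^(n−1) = 630×(7.58)^0.52 = 1810 K; P₂ = P₁(V₁/V₂)^n = 11700 kPa.
W = (P₁V₁−P₂V₂)/(n−1) = (537×19.9−11700×2.63)/0.52 = -38400 J.
ΔU = nCvΔT = 2.04×12.5×(1810−630) = 29900 J.
Q = ΔU + W = -8440 J.
State after step 1: P = 11700 kPa, V = 2.63 L, T = 1810 K.
Step 2 — Isothermal: T stays 1810 K; PV = const ⇒ V₂ = 18.2 L, P₂ = 1680 kPa.
ΔU = 0 (ideal gas, T constant).
W = nRT ln(V₂/V₁) = 2.04×8.314×1810×ln(6.94) = 59300 J.
Q = ΔU + W = 59300 J.
Net over both steps: W = 21000 J, Q = 50900 J, ΔU = 29900 J.

50900 J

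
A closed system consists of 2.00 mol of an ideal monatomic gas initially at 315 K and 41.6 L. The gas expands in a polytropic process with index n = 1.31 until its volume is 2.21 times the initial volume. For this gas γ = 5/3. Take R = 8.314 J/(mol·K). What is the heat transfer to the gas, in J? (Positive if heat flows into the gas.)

1970 J

P₁ = nRT₁/V₁ = 2.00×8.314×315/41.6 = 126 kPa.
Polytropic n=1.31: T₂ = T₁(V₁/V₂)^(n−1) = 315×(0.452)^0.31 = 246 K; P₂ = P₁(V₁/V₂)^n = 44.6 kPa.
W = (P₁V₁−P₂V₂)/(n−1) = (126×41.6−44.6×91.9)/0.31 = 3680 J.
ΔU = nCvΔT = 2.00×12.5×(246−315) = -1710 J.
Q = ΔU + W = 1970 J.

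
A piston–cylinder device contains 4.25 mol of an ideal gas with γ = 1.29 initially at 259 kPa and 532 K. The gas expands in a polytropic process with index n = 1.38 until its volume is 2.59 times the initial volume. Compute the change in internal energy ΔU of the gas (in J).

V₁ = nRT₁/P₁ = 4.25×8.314×532/259 = 72.6 L.
Polytropic n=1.38: T₂ = T₁(V₁/V₂)^(n−1) = 532×(0.386)^0.38 = 371 K; P₂ = P₁(V₁/V₂)^n = 69.7 kPa.
For an ideal gas ΔU = nCvΔT with Cv = R/(γ−1) = 28.7 J/(mol·K).
ΔU = 4.25×28.7×(371−532) = -19700 J.

-19700 J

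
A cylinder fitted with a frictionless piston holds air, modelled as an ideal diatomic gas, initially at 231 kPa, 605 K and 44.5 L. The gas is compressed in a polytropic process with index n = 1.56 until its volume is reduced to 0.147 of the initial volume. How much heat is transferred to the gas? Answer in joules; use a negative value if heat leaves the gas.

n = P₁V₁/(RT₁) = 231×44.5/(8.314×605) = 2.04 mol.
Polytropic n=1.56: T₂ = T₁(V₁/V₂)^(n−1) = 605×(6.80)^0.56 = 1770 K; P₂ = P₁(V₁/V₂)^n = 4600 kPa.
W = (P₁V₁−P₂V₂)/(n−1) = (231×44.5−4600×6.54)/0.56 = -35400 J.
ΔU = nCvΔT = 2.04×20.8×(1770−605) = 49500 J.
Q = ΔU + W = 14100 J.

14100 J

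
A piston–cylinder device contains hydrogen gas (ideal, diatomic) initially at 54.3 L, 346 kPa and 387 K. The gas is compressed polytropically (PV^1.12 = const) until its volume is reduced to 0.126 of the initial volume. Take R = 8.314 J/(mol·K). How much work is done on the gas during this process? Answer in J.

44200 J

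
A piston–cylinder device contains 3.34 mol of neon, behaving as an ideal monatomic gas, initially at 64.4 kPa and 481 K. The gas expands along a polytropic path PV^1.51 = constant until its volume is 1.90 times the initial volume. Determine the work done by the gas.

7310 J

V₁ = nRT₁/P₁ = 3.34×8.314×481/64.4 = 207 L.
Polytropic n=1.51: T₂ = T₁(V₁/V₂)^(n−1) = 481×(0.526)^0.51 = 347 K; P₂ = P₁(V₁/V₂)^n = 24.4 kPa.
W = (P₁V₁−P₂V₂)/(n−1) = (64.4×207−24.4×394)/0.51 = 7310 J.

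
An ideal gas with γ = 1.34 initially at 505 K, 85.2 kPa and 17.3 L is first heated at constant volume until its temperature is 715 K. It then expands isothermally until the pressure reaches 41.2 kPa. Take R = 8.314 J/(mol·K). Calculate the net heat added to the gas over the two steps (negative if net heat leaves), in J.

4040 J

n = P₁V₁/(RT₁) = 85.2×17.3/(8.314×505) = 0.351 mol.
Step 1 — Isochoric: V stays 17.3 L; P/T = const ⇒ T₂ = 715 K, P₂ = 121 kPa.
W = 0 (no volume change).
ΔU = nCvΔT = 0.351×24.5×(715−505) = 1800 J.
Q = ΔU = 1800 J.
State after step 1: P = 121 kPa, V = 17.3 L, T = 715 K.
Step 2 — Isothermal: T stays 715 K; PV = const ⇒ V₂ = 50.7 L, P₂ = 41.2 kPa.
ΔU = 0 (ideal gas, T constant).
W = nRT ln(V₂/V₁) = 0.351×8.314×715×ln(2.93) = 2240 J.
Q = ΔU + W = 2240 J.
Net over both steps: W = 2240 J, Q = 4040 J, ΔU = 1800 J.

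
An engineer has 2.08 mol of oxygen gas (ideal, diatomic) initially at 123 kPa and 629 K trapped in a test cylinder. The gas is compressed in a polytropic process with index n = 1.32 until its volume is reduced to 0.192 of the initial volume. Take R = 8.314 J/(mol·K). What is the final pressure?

V₁ = nRT₁/P₁ = 2.08×8.314×629/123 = 88.4 L.
Polytropic n=1.32: T₂ = T₁(V₁/V₂)^(n−1) = 629×(5.21)^0.32 = 1070 K; P₂ = P₁(V₁/V₂)^n = 1090 kPa.

1090 kPa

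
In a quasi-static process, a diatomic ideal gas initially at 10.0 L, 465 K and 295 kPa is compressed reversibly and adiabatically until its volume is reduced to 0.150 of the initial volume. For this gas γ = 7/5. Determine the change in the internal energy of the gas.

8380 J

n = P₁V₁/(RT₁) = 295×10.0/(8.314×465) = 0.763 mol.
Adiabatic: TV^(γ−1) = const ⇒ T₂ = 465×(6.67)^0.400 = 993 K; PV^γ = const ⇒ P₂ = 4200 kPa.
For an ideal gas ΔU = nCvΔT with Cv = (5/2)R = 20.8 J/(mol·K).
ΔU = 0.763×20.8×(993−465) = 8380 J.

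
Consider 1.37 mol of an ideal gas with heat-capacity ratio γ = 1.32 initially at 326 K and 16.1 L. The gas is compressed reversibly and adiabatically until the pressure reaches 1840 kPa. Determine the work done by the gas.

P₁ = nRT₁/V₁ = 1.37×8.314×326/16.1 = 231 kPa.
Adiabatic: T₂/T₁ = (P₂/P₁)^((γ−1)/γ) ⇒ T₂ = 326×(7.98)^0.242 = 539 K; V₂ = 3.34 L.
ΔU = nCvΔT = 1.37×26.0×(539−326) = 7590 J.
Q = 0 for an adiabatic process, so W = −ΔU = -7590 J.

-7590 J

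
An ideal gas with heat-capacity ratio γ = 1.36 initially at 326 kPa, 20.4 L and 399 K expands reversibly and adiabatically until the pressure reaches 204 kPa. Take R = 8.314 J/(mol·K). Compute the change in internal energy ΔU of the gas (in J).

n = P₁V₁/(RT₁) = 326×20.4/(8.314×399) = 2.00 mol.
Adiabatic: T₂/T₁ = (P₂/P₁)^((γ−1)/γ) ⇒ T₂ = 399×(0.626)^0.265 = 352 K; V₂ = 28.8 L.
For an ideal gas ΔU = nCvΔT with Cv = R/(γ−1) = 23.1 J/(mol·K).
ΔU = 2.00×23.1×(352−399) = -2160 J.

-2160 J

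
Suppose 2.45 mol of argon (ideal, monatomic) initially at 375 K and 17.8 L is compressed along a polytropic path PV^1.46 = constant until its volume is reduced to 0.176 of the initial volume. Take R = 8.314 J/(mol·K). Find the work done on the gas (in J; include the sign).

P₁ = nRT₁/V₁ = 2.45×8.314×375/17.8 = 429 kPa.
Polytropic n=1.46: T₂ = T₁(V₁/V₂)^(n−1) = 375×(5.68)^0.46 = 834 K; P₂ = P₁(V₁/V₂)^n = 5420 kPa.
W = (P₁V₁−P₂V₂)/(n−1) = (429×17.8−5420×3.13)/0.46 = -20300 J.
Work done on the gas = −W_by = 20300 J.

20300 J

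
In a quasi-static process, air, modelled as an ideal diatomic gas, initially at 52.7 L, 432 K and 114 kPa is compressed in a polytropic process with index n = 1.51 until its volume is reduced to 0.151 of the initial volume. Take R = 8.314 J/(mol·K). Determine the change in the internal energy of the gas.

n = P₁V₁/(RT₁) = 114×52.7/(8.314×432) = 1.67 mol.
Polytropic n=1.51: T₂ = T₁(V₁/V₂)^(n−1) = 432×(6.62)^0.51 = 1130 K; P₂ = P₁(V₁/V₂)^n = 1980 kPa.
For an ideal gas ΔU = nCvΔT with Cv = (5/2)R = 20.8 J/(mol·K).
ΔU = 1.67×20.8×(1130−432) = 24400 J.

24400 J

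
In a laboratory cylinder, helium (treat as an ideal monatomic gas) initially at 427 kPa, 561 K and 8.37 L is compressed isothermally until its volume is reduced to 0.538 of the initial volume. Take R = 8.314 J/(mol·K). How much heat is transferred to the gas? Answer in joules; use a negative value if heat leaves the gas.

n = P₁V₁/(RT₁) = 427×8.37/(8.314×561) = 0.766 mol.
Isothermal: T stays 561 K; PV = const ⇒ V₂ = 4.50 L, P₂ = 794 kPa.
ΔU = 0 (ideal gas, T constant).
W = nRT ln(V₂/V₁) = 0.766×8.314×561×ln(0.538) = -2220 J.
Q = ΔU + W = -2220 J.

-2220 J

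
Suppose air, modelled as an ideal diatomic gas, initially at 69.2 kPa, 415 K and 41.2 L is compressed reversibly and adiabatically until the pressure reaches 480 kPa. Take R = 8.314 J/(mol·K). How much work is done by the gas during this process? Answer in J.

n = P₁V₁/(RT₁) = 69.2×41.2/(8.314×415) = 0.826 mol.
Adiabatic: T₂/T₁ = (P₂/P₁)^((γ−1)/γ) ⇒ T₂ = 415×(6.94)^0.286 = 722 K; V₂ = 10.3 L.
ΔU = nCvΔT = 0.826×20.8×(722−415) = 5270 J.
Q = 0 for an adiabatic process, so W = −ΔU = -5270 J.

-5270 J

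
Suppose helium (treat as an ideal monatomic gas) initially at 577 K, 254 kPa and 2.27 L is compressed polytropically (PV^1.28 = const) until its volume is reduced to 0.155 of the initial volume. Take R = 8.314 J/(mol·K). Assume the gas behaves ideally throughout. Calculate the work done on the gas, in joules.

1410 J

n = P₁V₁/(RT₁) = 254×2.27/(8.314×577) = 0.120 mol.
Polytropic n=1.28: T₂ = T₁(V₁/V₂)^(n−1) = 577×(6.45)^0.28 = 972 K; P₂ = P₁(V₁/V₂)^n = 2760 kPa.
W = (P₁V₁−P₂V₂)/(n−1) = (254×2.27−2760×0.352)/0.28 = -1410 J.
Work done on the gas = −W_by = 1410 J.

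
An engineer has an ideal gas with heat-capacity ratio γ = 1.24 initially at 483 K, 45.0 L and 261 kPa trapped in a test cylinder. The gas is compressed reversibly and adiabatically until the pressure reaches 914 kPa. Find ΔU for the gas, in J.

13400 J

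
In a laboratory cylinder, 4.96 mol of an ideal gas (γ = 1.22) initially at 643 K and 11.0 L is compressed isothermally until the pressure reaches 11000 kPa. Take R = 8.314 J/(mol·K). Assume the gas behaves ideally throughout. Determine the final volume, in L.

P₁ = nRT₁/V₁ = 4.96×8.314×643/11.0 = 2410 kPa.
Isothermal: T stays 643 K; PV = const ⇒ V₂ = 2.41 L, P₂ = 11000 kPa.

2.41 L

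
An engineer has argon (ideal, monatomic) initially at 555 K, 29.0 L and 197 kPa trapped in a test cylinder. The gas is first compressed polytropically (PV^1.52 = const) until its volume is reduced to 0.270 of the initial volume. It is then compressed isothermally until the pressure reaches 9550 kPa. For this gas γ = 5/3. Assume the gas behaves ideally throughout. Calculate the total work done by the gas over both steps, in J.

-32100 J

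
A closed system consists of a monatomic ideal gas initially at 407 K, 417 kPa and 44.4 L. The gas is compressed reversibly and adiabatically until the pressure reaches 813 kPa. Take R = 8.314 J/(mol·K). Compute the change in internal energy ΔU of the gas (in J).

n = P₁V₁/(RT₁) = 417×44.4/(8.314×407) = 5.47 mol.
Adiabatic: T₂/T₁ = (P₂/P₁)^((γ−1)/γ) ⇒ T₂ = 407×(1.95)^0.400 = 532 K; V₂ = 29.7 L.
For an ideal gas ΔU = nCvΔT with Cv = (3/2)R = 12.5 J/(mol·K).
ΔU = 5.47×12.5×(532−407) = 8500 J.

8500 J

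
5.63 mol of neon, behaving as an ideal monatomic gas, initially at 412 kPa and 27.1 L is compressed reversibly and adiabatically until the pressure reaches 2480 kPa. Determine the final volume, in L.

T₁ = P₁V₁/(nR) = 412×27.1/(5.63×8.314) = 239 K.
Adiabatic: T₂/T₁ = (P₂/P₁)^((γ−1)/γ) ⇒ T₂ = 239×(6.02)^0.400 = 489 K; V₂ = 9.23 L.

9.23 L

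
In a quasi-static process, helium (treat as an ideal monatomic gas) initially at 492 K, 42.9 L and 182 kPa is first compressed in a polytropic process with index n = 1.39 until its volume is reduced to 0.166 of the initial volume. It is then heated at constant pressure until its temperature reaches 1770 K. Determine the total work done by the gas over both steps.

n = P₁V₁/(RT₁) = 182×42.9/(8.314×492) = 1.91 mol.
Step 1 — Polytropic n=1.39: T₂ = T₁(V₁/V₂)^(n−1) = 492×(6.02)^0.39 = 991 K; P₂ = P₁(V₁/V₂)^n = 2210 kPa.
W = (P₁V₁−P₂V₂)/(n−1) = (182×42.9−2210×7.12)/0.39 = -20300 J.
ΔU = nCvΔT = 1.91×12.5×(991−492) = 11900 J.
Q = ΔU + W = -8430 J.
State after step 1: P = 2210 kPa, V = 7.12 L, T = 991 K.
Step 2 — Isobaric: P stays 2210 kPa; V/T = const ⇒ T₂ = 1770 K, V₂ = 12.7 L.
W = PΔV = 2210×(12.7−7.12) kPa·L = 12400 J.
ΔU = nCvΔT = 1.91×12.5×(1770−991) = 18500 J.
Q = ΔU + W = nCpΔT = 30900 J.
Net over both steps: W = -7950 J, Q = 22500 J, ΔU = 30400 J.

-7950 J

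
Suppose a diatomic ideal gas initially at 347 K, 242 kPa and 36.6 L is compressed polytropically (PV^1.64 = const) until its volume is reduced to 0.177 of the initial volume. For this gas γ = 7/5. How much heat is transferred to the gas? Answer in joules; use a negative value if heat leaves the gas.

16800 J

n = P₁V₁/(RT₁) = 242×36.6/(8.314×347) = 3.07 mol.
Polytropic n=1.64: T₂ = T₁(V₁/V₂)^(n−1) = 347×(5.65)^0.64 = 1050 K; P₂ = P₁(V₁/V₂)^n = 4140 kPa.
W = (P₁V₁−P₂V₂)/(n−1) = (242×36.6−4140×6.48)/0.64 = -28100 J.
ΔU = nCvΔT = 3.07×20.8×(1050−347) = 44900 J.
Q = ΔU + W = 16800 J.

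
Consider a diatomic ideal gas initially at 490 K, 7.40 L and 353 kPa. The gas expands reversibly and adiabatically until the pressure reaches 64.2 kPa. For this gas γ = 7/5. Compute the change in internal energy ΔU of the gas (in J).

n = P₁V₁/(RT₁) = 353×7.40/(8.314×490) = 0.641 mol.
Adiabatic: T₂/T₁ = (P₂/P₁)^((γ−1)/γ) ⇒ T₂ = 490×(0.182)^0.286 = 301 K; V₂ = 25.0 L.
For an ideal gas ΔU = nCvΔT with Cv = (5/2)R = 20.8 J/(mol·K).
ΔU = 0.641×20.8×(301−490) = -2520 J.

-2520 J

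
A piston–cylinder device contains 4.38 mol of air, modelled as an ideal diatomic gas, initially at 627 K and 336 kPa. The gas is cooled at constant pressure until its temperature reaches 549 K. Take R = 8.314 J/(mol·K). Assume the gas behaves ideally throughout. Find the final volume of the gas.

59.5 L

V₁ = nRT₁/P₁ = 4.38×8.314×627/336 = 68.0 L.
Isobaric: P stays 336 kPa; V/T = const ⇒ T₂ = 549 K, V₂ = 59.5 L.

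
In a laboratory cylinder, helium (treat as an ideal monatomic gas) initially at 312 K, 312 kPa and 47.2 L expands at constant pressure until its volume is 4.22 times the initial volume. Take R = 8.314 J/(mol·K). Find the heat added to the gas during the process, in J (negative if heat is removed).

119000 J

n = P₁V₁/(RT₁) = 312×47.2/(8.314×312) = 5.68 mol.
Isobaric: P stays 312 kPa; V/T = const ⇒ T₂ = 1320 K, V₂ = 199 L.
W = PΔV = 312×(199−47.2) kPa·L = 47400 J.
ΔU = nCvΔT = 5.68×12.5×(1320−312) = 71100 J.
Q = ΔU + W = nCpΔT = 119000 J.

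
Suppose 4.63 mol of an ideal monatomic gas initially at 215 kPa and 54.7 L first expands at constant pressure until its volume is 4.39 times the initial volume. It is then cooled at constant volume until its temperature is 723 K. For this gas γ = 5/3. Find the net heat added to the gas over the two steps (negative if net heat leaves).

64000 J

T₁ = P₁V₁/(nR) = 215×54.7/(4.63×8.314) = 306 K.
Step 1 — Isobaric: P stays 215 kPa; V/T = const ⇒ T₂ = 1340 K, V₂ = 240 L.
W = PΔV = 215×(240−54.7) kPa·L = 39900 J.
ΔU = nCvΔT = 4.63×12.5×(1340−306) = 59800 J.
Q = ΔU + W = nCpΔT = 99700 J.
State after step 1: P = 215 kPa, V = 240 L, T = 1340 K.
Step 2 — Isochoric: V stays 240 L; P/T = const ⇒ T₂ = 723 K, P₂ = 116 kPa.
W = 0 (no volume change).
ΔU = nCvΔT = 4.63×12.5×(723−1340) = -35700 J.
Q = ΔU = -35700 J.
Net over both steps: W = 39900 J, Q = 64000 J, ΔU = 24100 J.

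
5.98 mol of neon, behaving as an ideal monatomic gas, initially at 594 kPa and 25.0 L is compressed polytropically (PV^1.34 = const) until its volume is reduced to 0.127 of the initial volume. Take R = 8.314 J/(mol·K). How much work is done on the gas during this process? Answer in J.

44400 J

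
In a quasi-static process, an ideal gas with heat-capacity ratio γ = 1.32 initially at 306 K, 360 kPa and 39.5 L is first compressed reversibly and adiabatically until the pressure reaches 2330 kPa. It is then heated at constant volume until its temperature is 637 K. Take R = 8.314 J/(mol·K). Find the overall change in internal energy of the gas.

n = P₁V₁/(RT₁) = 360×39.5/(8.314×306) = 5.59 mol.
Step 1 — Adiabatic: T₂/T₁ = (P₂/P₁)^((γ−1)/γ) ⇒ T₂ = 306×(6.47)^0.242 = 481 K; V₂ = 9.60 L.
ΔU = nCvΔT = 5.59×26.0×(481−306) = 25400 J.
Q = 0 for an adiabatic process, so W = −ΔU = -25400 J.
State after step 1: P = 2330 kPa, V = 9.60 L, T = 481 K.
Step 2 — Isochoric: V stays 9.60 L; P/T = const ⇒ T₂ = 637 K, P₂ = 3080 kPa.
W = 0 (no volume change).
ΔU = nCvΔT = 5.59×26.0×(637−481) = 22600 J.
Q = ΔU = 22600 J.
Net over both steps: W = -25400 J, Q = 22600 J, ΔU = 48100 J.

48100 J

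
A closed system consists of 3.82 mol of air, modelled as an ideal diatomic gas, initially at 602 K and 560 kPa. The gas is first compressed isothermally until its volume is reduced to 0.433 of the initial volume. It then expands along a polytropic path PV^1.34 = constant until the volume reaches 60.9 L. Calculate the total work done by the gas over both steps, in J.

5480 J

V₁ = nRT₁/P₁ = 3.82×8.314×602/560 = 34.1 L.
Step 1 — Isothermal: T stays 602 K; PV = const ⇒ V₂ = 14.8 L, P₂ = 1290 kPa.
ΔU = 0 (ideal gas, T constant).
W = nRT ln(V₂/V₁) = 3.82×8.314×602×ln(0.433) = -16000 J.
Q = ΔU + W = -16000 J.
State after step 1: P = 1290 kPa, V = 14.8 L, T = 602 K.
Step 2 — Polytropic n=1.34: T₂ = T₁(V₁/V₂)^(n−1) = 602×(0.243)^0.34 = 372 K; P₂ = P₁(V₁/V₂)^n = 194 kPa.
W = (P₁V₁−P₂V₂)/(n−1) = (1290×14.8−194×60.9)/0.34 = 21500 J.
ΔU = nCvΔT = 3.82×20.8×(372−602) = -18300 J.
Q = ΔU + W = 3220 J.
Net over both steps: W = 5480 J, Q = -12800 J, ΔU = -18300 J.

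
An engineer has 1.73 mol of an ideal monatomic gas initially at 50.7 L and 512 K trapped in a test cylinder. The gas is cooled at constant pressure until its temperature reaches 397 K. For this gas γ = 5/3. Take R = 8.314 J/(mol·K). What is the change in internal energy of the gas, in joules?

-2480 J

P₁ = nRT₁/V₁ = 1.73×8.314×512/50.7 = 145 kPa.
Isobaric: P stays 145 kPa; V/T = const ⇒ T₂ = 397 K, V₂ = 39.3 L.
For an ideal gas ΔU = nCvΔT with Cv = (3/2)R = 12.5 J/(mol·K).
ΔU = 1.73×12.5×(397−512) = -2480 J.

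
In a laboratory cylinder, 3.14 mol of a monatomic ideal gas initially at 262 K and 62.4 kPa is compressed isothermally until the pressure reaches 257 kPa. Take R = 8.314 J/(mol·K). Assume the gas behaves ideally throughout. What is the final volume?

26.6 L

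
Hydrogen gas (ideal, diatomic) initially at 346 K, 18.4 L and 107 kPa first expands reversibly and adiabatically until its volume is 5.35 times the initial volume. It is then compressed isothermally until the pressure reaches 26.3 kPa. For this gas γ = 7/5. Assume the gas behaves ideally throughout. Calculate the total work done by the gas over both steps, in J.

1450 J

n = P₁V₁/(RT₁) = 107×18.4/(8.314×346) = 0.684 mol.
Step 1 — Adiabatic: TV^(γ−1) = const ⇒ T₂ = 346×(0.187)^0.400 = 177 K; PV^γ = const ⇒ P₂ = 10.2 kPa.
ΔU = nCvΔT = 0.684×20.8×(177−346) = -2410 J.
Q = 0 for an adiabatic process, so W = −ΔU = 2410 J.
State after step 1: P = 10.2 kPa, V = 98.4 L, T = 177 K.
Step 2 — Isothermal: T stays 177 K; PV = const ⇒ V₂ = 38.3 L, P₂ = 26.3 kPa.
ΔU = 0 (ideal gas, T constant).
W = nRT ln(V₂/V₁) = 0.684×8.314×177×ln(0.389) = -951 J.
Q = ΔU + W = -951 J.
Net over both steps: W = 1450 J, Q = -951 J, ΔU = -2410 J.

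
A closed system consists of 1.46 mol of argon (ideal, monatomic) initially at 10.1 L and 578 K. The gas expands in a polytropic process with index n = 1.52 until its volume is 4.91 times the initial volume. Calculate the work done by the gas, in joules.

P₁ = nRT₁/V₁ = 1.46×8.314×578/10.1 = 695 kPa.
Polytropic n=1.52: T₂ = T₁(V₁/V₂)^(n−1) = 578×(0.204)^0.52 = 253 K; P₂ = P₁(V₁/V₂)^n = 61.8 kPa.
W = (P₁V₁−P₂V₂)/(n−1) = (695×10.1−61.8×49.6)/0.52 = 7590 J.

7590 J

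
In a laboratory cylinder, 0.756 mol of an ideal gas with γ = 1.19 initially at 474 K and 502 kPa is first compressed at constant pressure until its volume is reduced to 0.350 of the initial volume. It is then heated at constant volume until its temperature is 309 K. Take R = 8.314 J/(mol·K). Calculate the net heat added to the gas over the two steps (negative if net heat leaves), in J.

-7390 J

V₁ = nRT₁/P₁ = 0.756×8.314×474/502 = 5.93 L.
Step 1 — Isobaric: P stays 502 kPa; V/T = const ⇒ T₂ = 166 K, V₂ = 2.08 L.
W = PΔV = 502×(2.08−5.93) kPa·L = -1940 J.
ΔU = nCvΔT = 0.756×43.8×(166−474) = -10200 J.
Q = ΔU + W = nCpΔT = -12100 J.
State after step 1: P = 502 kPa, V = 2.08 L, T = 166 K.
Step 2 — Isochoric: V stays 2.08 L; P/T = const ⇒ T₂ = 309 K, P₂ = 935 kPa.
W = 0 (no volume change).
ΔU = nCvΔT = 0.756×43.8×(309−166) = 4730 J.
Q = ΔU = 4730 J.
Net over both steps: W = -1940 J, Q = -7390 J, ΔU = -5460 J.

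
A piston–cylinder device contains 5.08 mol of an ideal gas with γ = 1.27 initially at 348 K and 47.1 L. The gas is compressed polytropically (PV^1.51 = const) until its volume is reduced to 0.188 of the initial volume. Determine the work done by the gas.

P₁ = nRT₁/V₁ = 5.08×8.314×348/47.1 = 312 kPa.
Polytropic n=1.51: T₂ = T₁(V₁/V₂)^(n−1) = 348×(5.32)^0.51 = 816 K; P₂ = P₁(V₁/V₂)^n = 3890 kPa.
W = (P₁V₁−P₂V₂)/(n−1) = (312×47.1−3890×8.85)/0.51 = -38800 J.

-38800 J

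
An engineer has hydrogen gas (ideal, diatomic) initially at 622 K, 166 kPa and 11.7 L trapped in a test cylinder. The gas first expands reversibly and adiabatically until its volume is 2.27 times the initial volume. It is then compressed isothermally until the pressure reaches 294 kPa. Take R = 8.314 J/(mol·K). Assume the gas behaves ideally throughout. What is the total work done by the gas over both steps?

-1050 J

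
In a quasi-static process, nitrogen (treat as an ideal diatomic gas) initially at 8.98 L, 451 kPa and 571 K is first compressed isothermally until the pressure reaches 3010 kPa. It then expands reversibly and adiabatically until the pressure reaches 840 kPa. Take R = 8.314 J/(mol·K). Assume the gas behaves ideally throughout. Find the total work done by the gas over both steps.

-4590 J

n = P₁V₁/(RT₁) = 451×8.98/(8.314×571) = 0.853 mol.
Step 1 — Isothermal: T stays 571 K; PV = const ⇒ V₂ = 1.35 L, P₂ = 3010 kPa.
ΔU = 0 (ideal gas, T constant).
W = nRT ln(V₂/V₁) = 0.853×8.314×571×ln(0.150) = -7690 J.
Q = ΔU + W = -7690 J.
State after step 1: P = 3010 kPa, V = 1.35 L, T = 571 K.
Step 2 — Adiabatic: T₂/T₁ = (P₂/P₁)^((γ−1)/γ) ⇒ T₂ = 571×(0.279)^0.286 = 397 K; V₂ = 3.35 L.
ΔU = nCvΔT = 0.853×20.8×(397−571) = -3090 J.
Q = 0 for an adiabatic process, so W = −ΔU = 3090 J.
Net over both steps: W = -4590 J, Q = -7690 J, ΔU = -3090 J.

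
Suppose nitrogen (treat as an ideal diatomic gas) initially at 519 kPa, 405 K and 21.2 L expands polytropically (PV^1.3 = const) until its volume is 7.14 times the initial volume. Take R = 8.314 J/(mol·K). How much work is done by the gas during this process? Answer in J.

16300 J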